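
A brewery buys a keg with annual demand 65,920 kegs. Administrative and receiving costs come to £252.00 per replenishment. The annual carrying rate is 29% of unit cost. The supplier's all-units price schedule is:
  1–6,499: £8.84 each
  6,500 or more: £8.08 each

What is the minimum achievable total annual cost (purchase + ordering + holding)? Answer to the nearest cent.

TC* ≈ £542,804.67

Holding cost per unit per year at price C is H = 0.29·C.
For each price level, check whether its EOQ is feasible; otherwise the best quantity at that price is the breakpoint.
EOQ at £8.84 = 3600.0 (feasible in tier 1): TC = 65,920×£8.84 + (65,920/3600.0)×252 + (3600.0/2)×0.29×£8.84 = £591,961.68.
EOQ at £8.08 = 3765.5 < 6500, so use break Q=6500: TC = 65,920×£8.08 + (65,920/6500.0)×252 + (6500.0/2)×0.29×£8.08 = £542,804.67.
Lowest total cost among the candidates is at Q = 6500.0.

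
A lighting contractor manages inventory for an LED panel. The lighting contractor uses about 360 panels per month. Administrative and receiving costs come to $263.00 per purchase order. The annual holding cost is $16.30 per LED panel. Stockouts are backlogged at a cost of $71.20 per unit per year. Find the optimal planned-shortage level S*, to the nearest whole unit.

Annual demand D = 360 × 12 = 4,320.
With planned backorders, Q* = √(2DS/H) · √((H+B)/B).
√(2DS/H) = √(2 × 4,320 × 263 / 16.3) = 373.371.
√((H+B)/B) = √((16.3+71.2)/71.2) = 1.1086.
Q* ≈ 413.909.
S* = Q* · H/(H+B) = 413.909 × 16.3/87.5 ≈ 77.105.

S* ≈ 77 panels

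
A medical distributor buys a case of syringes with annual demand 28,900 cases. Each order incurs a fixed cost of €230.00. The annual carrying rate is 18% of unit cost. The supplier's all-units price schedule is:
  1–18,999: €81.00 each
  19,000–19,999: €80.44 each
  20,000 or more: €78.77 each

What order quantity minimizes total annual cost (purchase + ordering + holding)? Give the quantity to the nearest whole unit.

Holding cost per unit per year at price C is H = 0.18·C.
For each price level, check whether its EOQ is feasible; otherwise the best quantity at that price is the breakpoint.
EOQ at €81.00 = 954.9 (feasible in tier 1): TC = 28,900×€81.00 + (28,900/954.9)×230 + (954.9/2)×0.18×€81.00 = €2,354,822.16.
EOQ at €80.44 = 958.2 < 19000, so use break Q=19000: TC = 28,900×€80.44 + (28,900/19000.0)×230 + (19000.0/2)×0.18×€80.44 = €2,462,618.24.
EOQ at €78.77 = 968.3 < 20000, so use break Q=20000: TC = 28,900×€78.77 + (28,900/20000.0)×230 + (20000.0/2)×0.18×€78.77 = €2,418,571.35.
Lowest total cost is €2,354,822.16 at Q = 954.9.

Q* ≈ 955 cases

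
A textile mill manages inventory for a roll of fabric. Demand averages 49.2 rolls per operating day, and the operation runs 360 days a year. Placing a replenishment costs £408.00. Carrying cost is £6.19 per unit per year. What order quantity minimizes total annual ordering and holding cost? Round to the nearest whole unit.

Q* ≈ 1,528 rolls

Annual demand D = 49.2 × 360 = 17,712.
EOQ = √(2DS / H) = √(2 × 17,712 × 408 / 6.19).
= √(14,452,992 / 6.19) = √2,334,893.6995 ≈ 1528.036.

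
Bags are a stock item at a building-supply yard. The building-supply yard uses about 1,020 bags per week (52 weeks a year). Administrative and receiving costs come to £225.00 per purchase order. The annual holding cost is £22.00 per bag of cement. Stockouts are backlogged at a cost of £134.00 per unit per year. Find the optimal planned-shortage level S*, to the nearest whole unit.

Annual demand D = 1,020 × 52 = 53,040.
With planned backorders, Q* = √(2DS/H) · √((H+B)/B).
√(2DS/H) = √(2 × 53,040 × 225 / 22) = 1041.590.
√((H+B)/B) = √((22+134)/134) = 1.0790.
Q* ≈ 1123.845.
S* = Q* · H/(H+B) = 1123.845 × 22/156 ≈ 158.491.

S* ≈ 158 bags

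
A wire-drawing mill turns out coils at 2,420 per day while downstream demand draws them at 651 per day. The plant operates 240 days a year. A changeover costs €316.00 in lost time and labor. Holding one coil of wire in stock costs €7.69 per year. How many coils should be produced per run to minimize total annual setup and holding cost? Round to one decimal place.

Q* ≈ 4,191.2 coils

Annual demand D = 651 × 240 = 156,240.
Production build-up factor (1 − d/p) = 1 − 651/2,420 = 0.7310.
Q* = √(2DS / (H(1 − d/p))) = √(2 × 156,240 × 316 / (7.69 × 0.7310)).
= √(98,743,680 / 5.6213) ≈ 4191.170.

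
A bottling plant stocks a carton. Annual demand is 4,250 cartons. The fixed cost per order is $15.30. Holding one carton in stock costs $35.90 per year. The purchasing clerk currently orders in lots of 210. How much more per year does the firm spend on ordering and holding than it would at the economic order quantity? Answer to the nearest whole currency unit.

Extra cost ≈ $1,918 per year

EOQ = √(2DS/H) = √(2 × 4,250 × 15.3 / 35.9) ≈ 60.19.
Cost at Q* = (D/Q*)S + (Q*/2)H = √(2DSH) ≈ $2,160.74.
Cost at Q = 210: (4,250/210)×15.3 + (210/2)×35.9 = $309.64 + $3,769.50 = $4,079.14.
Excess = $4,079.14 − $2,160.74 = $1,918.40.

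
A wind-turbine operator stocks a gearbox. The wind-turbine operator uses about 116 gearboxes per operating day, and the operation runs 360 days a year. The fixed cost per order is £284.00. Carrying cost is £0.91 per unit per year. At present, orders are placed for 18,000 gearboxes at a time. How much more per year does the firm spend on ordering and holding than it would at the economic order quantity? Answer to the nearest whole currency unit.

Extra cost ≈ £4,203 per year

Annual demand D = 116 × 360 = 41,760.
EOQ = √(2DS/H) = √(2 × 41,760 × 284 / 0.91) ≈ 5105.45.
Cost at Q* = (D/Q*)S + (Q*/2)H = √(2DSH) ≈ £4,645.96.
Cost at Q = 18,000: (41,760/18,000)×284 + (18,000/2)×0.91 = £658.88 + £8,190.00 = £8,848.88.
Excess = £8,848.88 − £4,645.96 = £4,202.92.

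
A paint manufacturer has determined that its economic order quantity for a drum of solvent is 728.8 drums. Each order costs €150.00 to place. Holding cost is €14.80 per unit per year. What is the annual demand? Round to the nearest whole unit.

D ≈ 26,203 drums per year

Invert the EOQ relation Q*² = 2DS/H.
From Q* = √(2DS/H): D = Q*²H / (2S) = 728.8² × 14.8 / (2 × 150) = 26203.372.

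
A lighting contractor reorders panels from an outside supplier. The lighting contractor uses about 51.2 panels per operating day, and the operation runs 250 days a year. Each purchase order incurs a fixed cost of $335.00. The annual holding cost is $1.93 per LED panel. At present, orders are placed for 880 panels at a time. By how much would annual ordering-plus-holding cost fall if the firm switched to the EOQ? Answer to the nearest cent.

Extra cost ≈ $1,653.55 per year

Annual demand D = 51.2 × 250 = 12,800.
EOQ = √(2DS/H) = √(2 × 12,800 × 335 / 1.93) ≈ 2107.97.
Cost at Q* = (D/Q*)S + (Q*/2)H = √(2DSH) ≈ $4,068.38.
Cost at Q = 880: (12,800/880)×335 + (880/2)×1.93 = $4,872.73 + $849.20 = $5,721.93.
Excess = $5,721.93 − $4,068.38 = $1,653.55.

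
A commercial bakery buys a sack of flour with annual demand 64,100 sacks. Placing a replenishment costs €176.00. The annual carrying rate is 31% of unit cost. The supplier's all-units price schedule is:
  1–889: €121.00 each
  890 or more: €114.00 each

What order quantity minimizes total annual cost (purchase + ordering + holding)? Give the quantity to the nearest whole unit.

Holding cost per unit per year at price C is H = 0.31·C.
Evaluate total cost at each tier's feasible EOQ or, if the EOQ is below the tier, at the tier's minimum quantity.
EOQ at €121.00 = 775.6 (feasible in tier 1): TC = 64,100×€121.00 + (64,100/775.6)×176 + (775.6/2)×0.31×€121.00 = €7,785,192.02.
EOQ at €114.00 = 799.0 < 890, so use break Q=890: TC = 64,100×€114.00 + (64,100/890.0)×176 + (890.0/2)×0.31×€114.00 = €7,335,802.26.
Lowest total cost is €7,335,802.26 at Q = 890.0.

Q* ≈ 890 sacks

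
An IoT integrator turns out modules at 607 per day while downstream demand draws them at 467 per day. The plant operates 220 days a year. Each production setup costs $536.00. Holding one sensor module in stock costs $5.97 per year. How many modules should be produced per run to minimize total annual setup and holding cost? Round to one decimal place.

Q* ≈ 8,943.6 modules

Annual demand D = 467 × 220 = 102,740.
Production build-up factor (1 − d/p) = 1 − 467/607 = 0.2306.
Q* = √(2DS / (H(1 − d/p))) = √(2 × 102,740 × 536 / (5.97 × 0.2306)).
= √(110,137,280 / 1.3769) ≈ 8943.558.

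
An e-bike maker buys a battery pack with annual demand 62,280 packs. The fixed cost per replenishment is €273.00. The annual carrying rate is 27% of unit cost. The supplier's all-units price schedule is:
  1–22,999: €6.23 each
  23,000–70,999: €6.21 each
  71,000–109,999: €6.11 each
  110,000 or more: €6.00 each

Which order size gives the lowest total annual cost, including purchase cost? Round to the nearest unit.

Holding cost per unit per year at price C is H = 0.27·C.
Evaluate total cost at each tier's feasible EOQ or, if the EOQ is below the tier, at the tier's minimum quantity.
EOQ at €6.23 = 4496.2 (feasible in tier 1): TC = 62,280×€6.23 + (62,280/4496.2)×273 + (4496.2/2)×0.27×€6.23 = €395,567.44.
EOQ at €6.21 = 4503.4 < 23000, so use break Q=23000: TC = 62,280×€6.21 + (62,280/23000.0)×273 + (23000.0/2)×0.27×€6.21 = €406,780.09.
EOQ at €6.11 = 4540.1 < 71000, so use break Q=71000: TC = 62,280×€6.11 + (62,280/71000.0)×273 + (71000.0/2)×0.27×€6.11 = €439,334.62.
EOQ at €6.00 = 4581.6 < 110000, so use break Q=110000: TC = 62,280×€6.00 + (62,280/110000.0)×273 + (110000.0/2)×0.27×€6.00 = €462,934.57.
Lowest total cost is €395,567.44 at Q = 4496.2.

Q* ≈ 4,496 packs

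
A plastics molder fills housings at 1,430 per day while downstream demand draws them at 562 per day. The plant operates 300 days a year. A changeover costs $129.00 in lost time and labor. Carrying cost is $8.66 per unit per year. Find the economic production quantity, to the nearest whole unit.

Annual demand D = 562 × 300 = 168,600.
Production build-up factor (1 − d/p) = 1 − 562/1,430 = 0.6070.
Q* = √(2DS / (H(1 − d/p))) = √(2 × 168,600 × 129 / (8.66 × 0.6070)).
= √(43,498,800 / 5.2566) ≈ 2876.655.

Q* ≈ 2,877 housings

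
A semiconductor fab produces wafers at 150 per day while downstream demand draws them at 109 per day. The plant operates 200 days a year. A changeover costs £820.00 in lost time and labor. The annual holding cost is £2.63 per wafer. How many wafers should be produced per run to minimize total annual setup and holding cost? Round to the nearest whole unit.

Q* ≈ 7,052 wafers

Annual demand D = 109 × 200 = 21,800.
Production build-up factor (1 − d/p) = 1 − 109/150 = 0.2733.
Q* = √(2DS / (H(1 − d/p))) = √(2 × 21,800 × 820 / (2.63 × 0.2733)).
= √(35,752,000 / 0.7189) ≈ 7052.222.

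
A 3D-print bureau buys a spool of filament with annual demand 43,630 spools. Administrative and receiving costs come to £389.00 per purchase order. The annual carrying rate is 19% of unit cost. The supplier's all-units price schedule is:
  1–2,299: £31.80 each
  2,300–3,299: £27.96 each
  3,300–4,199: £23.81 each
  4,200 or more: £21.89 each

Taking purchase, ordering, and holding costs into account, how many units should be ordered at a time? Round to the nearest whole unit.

Q* ≈ 4,200 spools

Holding cost per unit per year at price C is H = 0.19·C.
For each price level, check whether its EOQ is feasible; otherwise the best quantity at that price is the breakpoint.
Tier 1 (£31.80): EOQ = 2370.2 exceeds tier's upper bound 2299, so this tier is dominated.
EOQ at £27.96 = 2527.8 (feasible in tier 2): TC = 43,630×£27.96 + (43,630/2527.8)×389 + (2527.8/2)×0.19×£27.96 = £1,233,323.31.
EOQ at £23.81 = 2739.2 < 3300, so use break Q=3300: TC = 43,630×£23.81 + (43,630/3300.0)×389 + (3300.0/2)×0.19×£23.81 = £1,051,437.79.
EOQ at £21.89 = 2856.8 < 4200, so use break Q=4200: TC = 43,630×£21.89 + (43,630/4200.0)×389 + (4200.0/2)×0.19×£21.89 = £967,835.78.
Lowest total cost is £967,835.78 at Q = 4200.0.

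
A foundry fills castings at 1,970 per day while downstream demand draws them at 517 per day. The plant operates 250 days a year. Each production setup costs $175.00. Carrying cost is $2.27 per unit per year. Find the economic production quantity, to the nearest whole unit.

Q* ≈ 5,198 castings

Annual demand D = 517 × 250 = 129,250.
Production build-up factor (1 − d/p) = 1 − 517/1,970 = 0.7376.
Q* = √(2DS / (H(1 − d/p))) = √(2 × 129,250 × 175 / (2.27 × 0.7376)).
= √(45,237,500 / 1.6743) ≈ 5198.005.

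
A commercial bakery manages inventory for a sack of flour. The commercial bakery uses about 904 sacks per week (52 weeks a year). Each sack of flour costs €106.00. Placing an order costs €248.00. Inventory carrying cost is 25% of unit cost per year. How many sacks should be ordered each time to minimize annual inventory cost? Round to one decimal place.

Q* ≈ 938.0 sacks

Annual demand D = 904 × 52 = 47,008.
Holding cost H = 0.25 × €106.00 = €26.5000 per unit per year.
EOQ = √(2DS / H) = √(2 × 47,008 × 248 / 26.5).
= √(23,315,968 / 26.5) = √879,847.8491 ≈ 938.002.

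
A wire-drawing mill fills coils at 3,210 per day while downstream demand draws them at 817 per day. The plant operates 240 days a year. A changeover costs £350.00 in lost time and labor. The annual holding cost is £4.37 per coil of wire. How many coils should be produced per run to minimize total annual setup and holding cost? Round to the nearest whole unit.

Annual demand D = 817 × 240 = 196,080.
Production build-up factor (1 − d/p) = 1 − 817/3,210 = 0.7455.
Q* = √(2DS / (H(1 − d/p))) = √(2 × 196,080 × 350 / (4.37 × 0.7455)).
= √(137,256,000 / 3.2578) ≈ 6490.918.

Q* ≈ 6,491 coils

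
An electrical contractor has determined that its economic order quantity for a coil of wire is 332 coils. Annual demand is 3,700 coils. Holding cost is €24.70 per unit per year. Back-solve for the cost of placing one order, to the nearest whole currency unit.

Squaring Q* = √(2DS/H) gives Q*² = 2DS/H.
From Q* = √(2DS/H): S = Q*²H / (2D) = 332² × 24.7 / (2 × 3,700) = 367.9098.

S ≈ €368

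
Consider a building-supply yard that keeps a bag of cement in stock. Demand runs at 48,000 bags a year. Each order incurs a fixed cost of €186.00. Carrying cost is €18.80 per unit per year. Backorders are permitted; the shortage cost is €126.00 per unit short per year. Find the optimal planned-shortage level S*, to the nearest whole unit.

With planned backorders, Q* = √(2DS/H) · √((H+B)/B).
√(2DS/H) = √(2 × 48,000 × 186 / 18.8) = 974.570.
√((H+B)/B) = √((18.8+126)/126) = 1.0720.
Q* ≈ 1044.750.
S* = Q* · H/(H+B) = 1044.750 × 18.8/144.8 ≈ 135.644.

S* ≈ 136 bags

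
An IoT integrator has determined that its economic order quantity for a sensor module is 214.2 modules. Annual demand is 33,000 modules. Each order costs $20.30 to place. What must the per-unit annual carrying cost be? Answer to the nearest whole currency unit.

H ≈ $29

The basic EOQ model gives Q* = √(2DS/H); rearrange for the unknown.
From Q* = √(2DS/H): H = 2DS / Q*² = 2 × 33,000 × 20.3 / 214.2² = 29.2012.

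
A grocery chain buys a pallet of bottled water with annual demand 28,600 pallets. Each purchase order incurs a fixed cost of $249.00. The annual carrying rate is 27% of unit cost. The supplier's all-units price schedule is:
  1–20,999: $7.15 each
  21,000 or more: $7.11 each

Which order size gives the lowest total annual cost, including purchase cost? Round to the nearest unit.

Holding cost per unit per year at price C is H = 0.27·C.
Candidates are each tier's EOQ (if it falls in that tier) and each price-break quantity.
EOQ at $7.15 = 2716.2 (feasible in tier 1): TC = 28,600×$7.15 + (28,600/2716.2)×249 + (2716.2/2)×0.27×$7.15 = $209,733.64.
EOQ at $7.11 = 2723.8 < 21000, so use break Q=21000: TC = 28,600×$7.11 + (28,600/21000.0)×249 + (21000.0/2)×0.27×$7.11 = $223,841.96.
Lowest total cost is $209,733.64 at Q = 2716.2.

Q* ≈ 2,716 pallets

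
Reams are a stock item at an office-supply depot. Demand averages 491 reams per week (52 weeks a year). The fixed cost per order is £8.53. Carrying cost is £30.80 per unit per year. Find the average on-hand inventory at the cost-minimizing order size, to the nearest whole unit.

Annual demand D = 491 × 52 = 25,532.
The optimal lot size = √(2DS/H) = √(2 × 25,532 × 8.53 / 30.8) ≈ 118.92.
Average inventory = Q*/2 ≈ 118.92 / 2 = 59.460.

Average inventory ≈ 59 reams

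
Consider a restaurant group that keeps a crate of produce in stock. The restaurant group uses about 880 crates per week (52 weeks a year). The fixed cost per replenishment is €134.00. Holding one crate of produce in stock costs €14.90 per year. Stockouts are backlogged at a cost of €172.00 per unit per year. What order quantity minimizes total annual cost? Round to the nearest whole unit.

Annual demand D = 880 × 52 = 45,760.
With planned backorders, Q* = √(2DS/H) · √((H+B)/B).
√(2DS/H) = √(2 × 45,760 × 134 / 14.9) = 907.230.
√((H+B)/B) = √((14.9+172)/172) = 1.0424.
Q* ≈ 945.709.

Q* ≈ 946 crates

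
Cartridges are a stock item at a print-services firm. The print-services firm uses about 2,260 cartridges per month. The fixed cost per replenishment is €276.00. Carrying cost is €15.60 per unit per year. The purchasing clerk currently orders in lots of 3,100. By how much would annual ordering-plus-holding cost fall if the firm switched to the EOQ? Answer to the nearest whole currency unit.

Annual demand D = 2,260 × 12 = 27,120.
EOQ = √(2DS/H) = √(2 × 27,120 × 276 / 15.6) ≈ 979.61.
Cost at Q* = (D/Q*)S + (Q*/2)H = √(2DSH) ≈ €15,281.88.
Cost at Q = 3,100: (27,120/3,100)×276 + (3,100/2)×15.6 = €2,414.55 + €24,180.00 = €26,594.55.
Excess = €26,594.55 − €15,281.88 = €11,312.68.

Extra cost ≈ €11,313 per year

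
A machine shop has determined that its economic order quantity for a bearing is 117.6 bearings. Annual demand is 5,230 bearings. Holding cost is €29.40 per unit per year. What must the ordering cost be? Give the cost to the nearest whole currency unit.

S ≈ €39

The basic EOQ model gives Q* = √(2DS/H); rearrange for the unknown.
From Q* = √(2DS/H): S = Q*²H / (2D) = 117.6² × 29.4 / (2 × 5,230) = 38.8714.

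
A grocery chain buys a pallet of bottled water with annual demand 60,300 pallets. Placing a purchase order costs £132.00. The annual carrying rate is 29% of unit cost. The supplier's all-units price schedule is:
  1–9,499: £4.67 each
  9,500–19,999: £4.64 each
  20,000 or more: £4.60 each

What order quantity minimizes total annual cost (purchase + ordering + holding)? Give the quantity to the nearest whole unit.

Q* ≈ 3,428 pallets

Holding cost per unit per year at price C is H = 0.29·C.
Evaluate total cost at each tier's feasible EOQ or, if the EOQ is below the tier, at the tier's minimum quantity.
EOQ at £4.67 = 3428.5 (feasible in tier 1): TC = 60,300×£4.67 + (60,300/3428.5)×132 + (3428.5/2)×0.29×£4.67 = £286,244.21.
EOQ at £4.64 = 3439.6 < 9500, so use break Q=9500: TC = 60,300×£4.64 + (60,300/9500.0)×132 + (9500.0/2)×0.29×£4.64 = £287,021.45.
EOQ at £4.60 = 3454.5 < 20000, so use break Q=20000: TC = 60,300×£4.60 + (60,300/20000.0)×132 + (20000.0/2)×0.29×£4.60 = £291,117.98.
Lowest total cost is £286,244.21 at Q = 3428.5.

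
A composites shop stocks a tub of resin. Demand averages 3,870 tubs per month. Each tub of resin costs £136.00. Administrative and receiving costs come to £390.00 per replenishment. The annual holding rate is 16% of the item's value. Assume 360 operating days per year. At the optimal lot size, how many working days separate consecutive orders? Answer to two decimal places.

Annual demand D = 3,870 × 12 = 46,440.
Holding cost H = 0.16 × £136.00 = £21.7600 per unit per year.
The optimal lot size = √(2DS/H) = √(2 × 46,440 × 390 / 21.76) ≈ 1290.22.
Cycle time = Q*/D × 360 = 1290.22 / 46,440 × 360 ≈ 10.002 days.

T ≈ 10.00 days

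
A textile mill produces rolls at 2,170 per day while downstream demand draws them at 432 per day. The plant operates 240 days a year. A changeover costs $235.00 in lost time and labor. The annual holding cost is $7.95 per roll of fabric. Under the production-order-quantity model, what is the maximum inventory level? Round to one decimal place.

I_max ≈ 2,215.7 rolls

Annual demand D = 432 × 240 = 103,680.
Production build-up factor (1 − d/p) = 1 − 432/2,170 = 0.8009.
Q* = √(2DS / (H(1 − d/p))) = √(2 × 103,680 × 235 / (7.95 × 0.8009)).
= √(48,729,600 / 6.3673) ≈ 2766.418.
Maximum inventory = Q*(1 − d/p) = 2766.418 × 0.8009 ≈ 2215.684.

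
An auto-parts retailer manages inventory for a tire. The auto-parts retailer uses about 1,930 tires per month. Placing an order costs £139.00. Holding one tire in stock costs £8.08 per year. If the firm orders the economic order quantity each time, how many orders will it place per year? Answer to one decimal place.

N ≈ 25.9 orders per year

Annual demand D = 1,930 × 12 = 23,160.
EOQ = √(2DS/H) = √(2 × 23,160 × 139 / 8.08) ≈ 892.66.
Orders per year = D / Q* = 23,160 / 892.66 ≈ 25.945.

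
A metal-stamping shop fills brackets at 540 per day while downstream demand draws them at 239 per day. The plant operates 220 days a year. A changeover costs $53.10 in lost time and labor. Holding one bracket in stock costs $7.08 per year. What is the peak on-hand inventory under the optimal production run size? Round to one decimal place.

I_max ≈ 663.0 brackets

Annual demand D = 239 × 220 = 52,580.
Production build-up factor (1 − d/p) = 1 − 239/540 = 0.5574.
Q* = √(2DS / (H(1 − d/p))) = √(2 × 52,580 × 53.1 / (7.08 × 0.5574)).
= √(5,583,996 / 3.9464) ≈ 1189.514.
Maximum inventory = Q*(1 − d/p) = 1189.514 × 0.5574 ≈ 663.044.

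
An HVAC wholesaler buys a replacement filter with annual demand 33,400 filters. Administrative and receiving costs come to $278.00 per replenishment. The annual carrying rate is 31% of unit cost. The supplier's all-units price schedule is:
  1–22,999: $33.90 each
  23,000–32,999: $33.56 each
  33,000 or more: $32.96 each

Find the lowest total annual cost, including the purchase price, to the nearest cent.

Holding cost per unit per year at price C is H = 0.31·C.
Evaluate total cost at each tier's feasible EOQ or, if the EOQ is below the tier, at the tier's minimum quantity.
EOQ at $33.90 = 1329.3 (feasible in tier 1): TC = 33,400×$33.90 + (33,400/1329.3)×278 + (1329.3/2)×0.31×$33.90 = $1,146,229.84.
EOQ at $33.56 = 1336.0 < 23000, so use break Q=23000: TC = 33,400×$33.56 + (33,400/23000.0)×278 + (23000.0/2)×0.31×$33.56 = $1,240,949.10.
EOQ at $32.96 = 1348.1 < 33000, so use break Q=33000: TC = 33,400×$32.96 + (33,400/33000.0)×278 + (33000.0/2)×0.31×$32.96 = $1,269,735.77.
Lowest total cost among the candidates is at Q = 1329.3.

TC* ≈ $1,146,229.84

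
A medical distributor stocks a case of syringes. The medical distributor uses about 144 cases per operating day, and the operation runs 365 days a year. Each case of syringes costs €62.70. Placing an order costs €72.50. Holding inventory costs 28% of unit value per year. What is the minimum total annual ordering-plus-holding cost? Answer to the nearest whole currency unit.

TC* ≈ €11,567

Annual demand D = 144 × 365 = 52,560.
Holding cost H = 0.28 × €62.70 = €17.5560 per unit per year.
EOQ = √(2DS/H) = √(2 × 52,560 × 72.5 / 17.556) ≈ 658.87.
At Q*, ordering cost (D/Q*)S equals holding cost (Q*/2)H, each = √(DSH/2).
Minimum total = √(2DSH) = √(2 × 52,560 × 72.5 × 17.556) ≈ 11567.099.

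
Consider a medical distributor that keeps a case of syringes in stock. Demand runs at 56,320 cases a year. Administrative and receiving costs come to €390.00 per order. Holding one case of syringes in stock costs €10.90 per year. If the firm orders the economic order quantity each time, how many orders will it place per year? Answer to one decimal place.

EOQ = √(2DS/H) = √(2 × 56,320 × 390 / 10.9) ≈ 2007.55.
Orders per year = D / Q* = 56,320 / 2007.55 ≈ 28.054.

N ≈ 28.1 orders per year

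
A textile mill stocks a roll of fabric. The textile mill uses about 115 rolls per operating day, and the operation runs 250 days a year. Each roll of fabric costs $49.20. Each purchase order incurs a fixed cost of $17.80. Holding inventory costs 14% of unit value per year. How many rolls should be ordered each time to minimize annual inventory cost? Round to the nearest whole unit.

Annual demand D = 115 × 250 = 28,750.
Holding cost H = 0.14 × $49.20 = $6.8880 per unit per year.
EOQ = √(2DS / H) = √(2 × 28,750 × 17.8 / 6.888).
= √(1,023,500 / 6.888) = √148,591.7538 ≈ 385.476.

Q* ≈ 385 rolls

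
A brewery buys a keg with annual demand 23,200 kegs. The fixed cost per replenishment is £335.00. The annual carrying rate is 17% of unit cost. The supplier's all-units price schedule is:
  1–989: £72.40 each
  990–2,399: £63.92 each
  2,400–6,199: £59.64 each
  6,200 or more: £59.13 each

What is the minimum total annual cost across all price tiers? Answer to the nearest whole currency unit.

TC* ≈ £1,399,053

Holding cost per unit per year at price C is H = 0.17·C.
Evaluate total cost at each tier's feasible EOQ or, if the EOQ is below the tier, at the tier's minimum quantity.
Tier 1 (£72.40): EOQ = 1123.8 exceeds tier's upper bound 989, so this tier is dominated.
EOQ at £63.92 = 1196.0 (feasible in tier 2): TC = 23,200×£63.92 + (23,200/1196.0)×335 + (1196.0/2)×0.17×£63.92 = £1,495,940.43.
EOQ at £59.64 = 1238.2 < 2400, so use break Q=2400: TC = 23,200×£59.64 + (23,200/2400.0)×335 + (2400.0/2)×0.17×£59.64 = £1,399,052.89.
EOQ at £59.13 = 1243.5 < 6200, so use break Q=6200: TC = 23,200×£59.13 + (23,200/6200.0)×335 + (6200.0/2)×0.17×£59.13 = £1,404,231.06.
Lowest total cost among the candidates is at Q = 2400.0.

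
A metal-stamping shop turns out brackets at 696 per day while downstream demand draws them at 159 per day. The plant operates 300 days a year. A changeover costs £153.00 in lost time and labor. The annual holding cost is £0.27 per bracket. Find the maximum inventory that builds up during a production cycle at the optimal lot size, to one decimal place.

Annual demand D = 159 × 300 = 47,700.
Production build-up factor (1 − d/p) = 1 − 159/696 = 0.7716.
Q* = √(2DS / (H(1 − d/p))) = √(2 × 47,700 × 153 / (0.27 × 0.7716)).
= √(14,596,200 / 0.2083) ≈ 8370.579.
Maximum inventory = Q*(1 − d/p) = 8370.579 × 0.7716 ≈ 6458.335.

I_max ≈ 6,458.3 brackets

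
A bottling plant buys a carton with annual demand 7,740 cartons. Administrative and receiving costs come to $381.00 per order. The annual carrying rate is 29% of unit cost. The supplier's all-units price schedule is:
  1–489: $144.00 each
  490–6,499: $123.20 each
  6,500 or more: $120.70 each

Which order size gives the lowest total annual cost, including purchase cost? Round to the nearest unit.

Holding cost per unit per year at price C is H = 0.29·C.
For each price level, check whether its EOQ is feasible; otherwise the best quantity at that price is the breakpoint.
EOQ at $144.00 = 375.8 (feasible in tier 1): TC = 7,740×$144.00 + (7,740/375.8)×381 + (375.8/2)×0.29×$144.00 = $1,130,253.80.
EOQ at $123.20 = 406.3 < 490, so use break Q=490: TC = 7,740×$123.20 + (7,740/490.0)×381 + (490.0/2)×0.29×$123.20 = $968,339.60.
EOQ at $120.70 = 410.5 < 6500, so use break Q=6500: TC = 7,740×$120.70 + (7,740/6500.0)×381 + (6500.0/2)×0.29×$120.70 = $1,048,431.43.
Lowest total cost is $968,339.60 at Q = 490.0.

Q* ≈ 490 cartons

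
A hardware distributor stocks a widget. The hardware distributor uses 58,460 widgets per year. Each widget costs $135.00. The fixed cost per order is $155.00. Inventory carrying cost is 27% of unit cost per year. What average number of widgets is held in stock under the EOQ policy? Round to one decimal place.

Average inventory ≈ 352.6 widgets

Holding cost H = 0.27 × $135.00 = $36.4500 per unit per year.
The optimal lot size = √(2DS/H) = √(2 × 58,460 × 155 / 36.45) ≈ 705.12.
Average inventory = Q*/2 ≈ 705.12 / 2 = 352.559.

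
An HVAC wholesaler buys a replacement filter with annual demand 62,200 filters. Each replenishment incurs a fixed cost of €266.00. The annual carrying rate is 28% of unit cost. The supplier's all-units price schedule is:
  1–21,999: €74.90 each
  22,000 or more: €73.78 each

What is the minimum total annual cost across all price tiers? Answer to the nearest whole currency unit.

TC* ≈ €4,685,123

Holding cost per unit per year at price C is H = 0.28·C.
Candidates are each tier's EOQ (if it falls in that tier) and each price-break quantity.
EOQ at €74.90 = 1256.1 (feasible in tier 1): TC = 62,200×€74.90 + (62,200/1256.1)×266 + (1256.1/2)×0.28×€74.90 = €4,685,123.35.
EOQ at €73.78 = 1265.6 < 22000, so use break Q=22000: TC = 62,200×€73.78 + (62,200/22000.0)×266 + (22000.0/2)×0.28×€73.78 = €4,817,110.45.
Lowest total cost among the candidates is at Q = 1256.1.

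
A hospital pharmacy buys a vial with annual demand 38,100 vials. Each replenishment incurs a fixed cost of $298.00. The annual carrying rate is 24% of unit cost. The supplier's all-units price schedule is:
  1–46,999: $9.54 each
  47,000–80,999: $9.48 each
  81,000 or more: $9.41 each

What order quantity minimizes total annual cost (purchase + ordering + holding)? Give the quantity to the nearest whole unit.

Q* ≈ 3,149 vials

Holding cost per unit per year at price C is H = 0.24·C.
Candidates are each tier's EOQ (if it falls in that tier) and each price-break quantity.
EOQ at $9.54 = 3149.2 (feasible in tier 1): TC = 38,100×$9.54 + (38,100/3149.2)×298 + (3149.2/2)×0.24×$9.54 = $370,684.50.
EOQ at $9.48 = 3159.2 < 47000, so use break Q=47000: TC = 38,100×$9.48 + (38,100/47000.0)×298 + (47000.0/2)×0.24×$9.48 = $414,896.77.
EOQ at $9.41 = 3170.9 < 81000, so use break Q=81000: TC = 38,100×$9.41 + (38,100/81000.0)×298 + (81000.0/2)×0.24×$9.41 = $450,126.37.
Lowest total cost is $370,684.50 at Q = 3149.2.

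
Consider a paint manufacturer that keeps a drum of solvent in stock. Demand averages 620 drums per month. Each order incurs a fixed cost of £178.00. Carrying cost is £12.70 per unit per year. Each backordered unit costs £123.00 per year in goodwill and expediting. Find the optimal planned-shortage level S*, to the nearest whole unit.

Annual demand D = 620 × 12 = 7,440.
With planned backorders, Q* = √(2DS/H) · √((H+B)/B).
√(2DS/H) = √(2 × 7,440 × 178 / 12.7) = 456.677.
√((H+B)/B) = √((12.7+123)/123) = 1.0504.
Q* ≈ 479.675.
S* = Q* · H/(H+B) = 479.675 × 12.7/135.7 ≈ 44.892.

S* ≈ 45 drums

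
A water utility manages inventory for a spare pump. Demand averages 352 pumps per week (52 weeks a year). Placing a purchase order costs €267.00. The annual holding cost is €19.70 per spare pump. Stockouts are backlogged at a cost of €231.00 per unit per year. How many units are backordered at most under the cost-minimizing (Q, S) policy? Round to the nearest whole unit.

Annual demand D = 352 × 52 = 18,304.
With planned backorders, Q* = √(2DS/H) · √((H+B)/B).
√(2DS/H) = √(2 × 18,304 × 267 / 19.7) = 704.386.
√((H+B)/B) = √((19.7+231)/231) = 1.0418.
Q* ≈ 733.807.
S* = Q* · H/(H+B) = 733.807 × 19.7/250.7 ≈ 57.663.

S* ≈ 58 pumps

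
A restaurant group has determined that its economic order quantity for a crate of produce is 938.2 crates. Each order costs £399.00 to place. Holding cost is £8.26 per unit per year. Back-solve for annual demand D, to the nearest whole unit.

D ≈ 9,111 crates per year

Squaring Q* = √(2DS/H) gives Q*² = 2DS/H.
From Q* = √(2DS/H): D = Q*²H / (2S) = 938.2² × 8.26 / (2 × 399) = 9111.041.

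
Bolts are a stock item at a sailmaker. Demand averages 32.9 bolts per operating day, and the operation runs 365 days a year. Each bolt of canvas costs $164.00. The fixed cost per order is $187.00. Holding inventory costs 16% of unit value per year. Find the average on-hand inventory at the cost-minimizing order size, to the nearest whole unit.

Average inventory ≈ 207 bolts

Annual demand D = 32.9 × 365 = 12,008.5.
Holding cost H = 0.16 × $164.00 = $26.2400 per unit per year.
Q* = √(2DS/H) = √(2 × 12,008.5 × 187 / 26.24) ≈ 413.71.
Average inventory = Q*/2 ≈ 413.71 / 2 = 206.856.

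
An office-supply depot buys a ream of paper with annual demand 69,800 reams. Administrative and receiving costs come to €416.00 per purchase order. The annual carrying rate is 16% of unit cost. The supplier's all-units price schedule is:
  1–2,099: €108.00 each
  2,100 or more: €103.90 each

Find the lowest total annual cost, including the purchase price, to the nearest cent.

TC* ≈ €7,283,502.25

Holding cost per unit per year at price C is H = 0.16·C.
For each price level, check whether its EOQ is feasible; otherwise the best quantity at that price is the breakpoint.
EOQ at €108.00 = 1833.2 (feasible in tier 1): TC = 69,800×€108.00 + (69,800/1833.2)×416 + (1833.2/2)×0.16×€108.00 = €7,570,078.25.
EOQ at €103.90 = 1869.1 < 2100, so use break Q=2100: TC = 69,800×€103.90 + (69,800/2100.0)×416 + (2100.0/2)×0.16×€103.90 = €7,283,502.25.
Lowest total cost among the candidates is at Q = 2100.0.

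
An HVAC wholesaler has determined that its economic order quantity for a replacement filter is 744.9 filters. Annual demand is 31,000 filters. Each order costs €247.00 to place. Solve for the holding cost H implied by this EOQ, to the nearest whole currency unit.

H ≈ €28

The basic EOQ model gives Q* = √(2DS/H); rearrange for the unknown.
From Q* = √(2DS/H): H = 2DS / Q*² = 2 × 31,000 × 247 / 744.9² = 27.5990.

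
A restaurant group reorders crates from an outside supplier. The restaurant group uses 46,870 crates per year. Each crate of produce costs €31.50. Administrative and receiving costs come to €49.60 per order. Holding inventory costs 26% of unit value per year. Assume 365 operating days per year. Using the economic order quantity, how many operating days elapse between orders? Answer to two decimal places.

Holding cost H = 0.26 × €31.50 = €8.1900 per unit per year.
The optimal lot size = √(2DS/H) = √(2 × 46,870 × 49.6 / 8.19) ≈ 753.46.
Cycle time = Q*/D × 365 = 753.46 / 46,870 × 365 ≈ 5.868 days.

T ≈ 5.87 days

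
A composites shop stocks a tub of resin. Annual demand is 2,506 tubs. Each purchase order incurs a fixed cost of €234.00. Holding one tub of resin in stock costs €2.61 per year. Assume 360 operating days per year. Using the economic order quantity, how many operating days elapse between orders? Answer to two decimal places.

The optimal lot size = √(2DS/H) = √(2 × 2,506 × 234 / 2.61) ≈ 670.34.
Cycle time = Q*/D × 360 = 670.34 / 2,506 × 360 ≈ 96.297 days.

T ≈ 96.30 days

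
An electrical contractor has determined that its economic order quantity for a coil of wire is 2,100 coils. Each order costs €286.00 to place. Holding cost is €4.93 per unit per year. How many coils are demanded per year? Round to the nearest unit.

The basic EOQ model gives Q* = √(2DS/H); rearrange for the unknown.
From Q* = √(2DS/H): D = Q*²H / (2S) = 2,100² × 4.93 / (2 × 286) = 38009.266.

D ≈ 38,009 coils per year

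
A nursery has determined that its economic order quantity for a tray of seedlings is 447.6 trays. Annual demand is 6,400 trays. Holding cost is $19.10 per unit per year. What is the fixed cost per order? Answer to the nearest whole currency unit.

Squaring Q* = √(2DS/H) gives Q*² = 2DS/H.
From Q* = √(2DS/H): S = Q*²H / (2D) = 447.6² × 19.1 / (2 × 6,400) = 298.9534.

S ≈ $299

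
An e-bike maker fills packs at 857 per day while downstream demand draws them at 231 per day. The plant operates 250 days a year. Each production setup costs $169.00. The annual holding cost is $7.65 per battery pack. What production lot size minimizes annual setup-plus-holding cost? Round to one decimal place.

Annual demand D = 231 × 250 = 57,750.
Production build-up factor (1 − d/p) = 1 − 231/857 = 0.7305.
Q* = √(2DS / (H(1 − d/p))) = √(2 × 57,750 × 169 / (7.65 × 0.7305)).
= √(19,519,500 / 5.588) ≈ 1868.990.

Q* ≈ 1,869.0 packs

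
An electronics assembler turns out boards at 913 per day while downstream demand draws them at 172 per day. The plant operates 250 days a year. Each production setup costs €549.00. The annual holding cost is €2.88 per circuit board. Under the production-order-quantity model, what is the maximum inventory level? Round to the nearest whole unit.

Annual demand D = 172 × 250 = 43,000.
Production build-up factor (1 − d/p) = 1 − 172/913 = 0.8116.
Q* = √(2DS / (H(1 − d/p))) = √(2 × 43,000 × 549 / (2.88 × 0.8116)).
= √(47,214,000 / 2.3374) ≈ 4494.335.
Maximum inventory = Q*(1 − d/p) = 4494.335 × 0.8116 ≈ 3647.648.

I_max ≈ 3,648 boards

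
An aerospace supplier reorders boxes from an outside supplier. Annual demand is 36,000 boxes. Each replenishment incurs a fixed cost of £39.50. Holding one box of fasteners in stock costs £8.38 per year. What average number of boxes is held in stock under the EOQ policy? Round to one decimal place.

The optimal lot size = √(2DS/H) = √(2 × 36,000 × 39.5 / 8.38) ≈ 582.56.
Average inventory = Q*/2 ≈ 582.56 / 2 = 291.281.

Average inventory ≈ 291.3 boxes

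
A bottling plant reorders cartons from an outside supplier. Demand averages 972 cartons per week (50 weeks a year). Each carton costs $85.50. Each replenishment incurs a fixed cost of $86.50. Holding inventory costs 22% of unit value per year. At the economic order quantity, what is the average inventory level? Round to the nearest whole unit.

Average inventory ≈ 334 cartons

Annual demand D = 972 × 50 = 48,600.
Holding cost H = 0.22 × $85.50 = $18.8100 per unit per year.
The optimal lot size = √(2DS/H) = √(2 × 48,600 × 86.5 / 18.81) ≈ 668.57.
Average inventory = Q*/2 ≈ 668.57 / 2 = 334.285.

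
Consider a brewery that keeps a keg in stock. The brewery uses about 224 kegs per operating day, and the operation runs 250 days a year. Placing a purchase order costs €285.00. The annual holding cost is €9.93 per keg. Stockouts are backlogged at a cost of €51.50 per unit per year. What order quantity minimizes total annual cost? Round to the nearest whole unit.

Annual demand D = 224 × 250 = 56,000.
With planned backorders, Q* = √(2DS/H) · √((H+B)/B).
√(2DS/H) = √(2 × 56,000 × 285 / 9.93) = 1792.903.
√((H+B)/B) = √((9.93+51.5)/51.5) = 1.0922.
Q* ≈ 1958.139.

Q* ≈ 1,958 kegs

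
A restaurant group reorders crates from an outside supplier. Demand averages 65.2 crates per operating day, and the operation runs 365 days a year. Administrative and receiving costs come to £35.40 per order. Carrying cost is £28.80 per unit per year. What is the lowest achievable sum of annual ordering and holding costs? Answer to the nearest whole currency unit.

TC* ≈ £6,966

Annual demand D = 65.2 × 365 = 23,798.
EOQ = √(2DS/H) = √(2 × 23,798 × 35.4 / 28.8) ≈ 241.87.
At Q*, ordering cost (D/Q*)S equals holding cost (Q*/2)H, each = √(DSH/2).
Minimum total = √(2DSH) = √(2 × 23,798 × 35.4 × 28.8) ≈ 6965.994.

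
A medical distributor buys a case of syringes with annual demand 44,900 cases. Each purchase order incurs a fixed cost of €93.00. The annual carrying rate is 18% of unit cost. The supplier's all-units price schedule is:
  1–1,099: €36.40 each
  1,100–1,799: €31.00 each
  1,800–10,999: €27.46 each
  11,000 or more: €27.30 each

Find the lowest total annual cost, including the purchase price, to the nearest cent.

Holding cost per unit per year at price C is H = 0.18·C.
For each price level, check whether its EOQ is feasible; otherwise the best quantity at that price is the breakpoint.
Tier 1 (€36.40): EOQ = 1129.0 exceeds tier's upper bound 1099, so this tier is dominated.
EOQ at €31.00 = 1223.4 (feasible in tier 2): TC = 44,900×€31.00 + (44,900/1223.4)×93 + (1223.4/2)×0.18×€31.00 = €1,398,726.48.
EOQ at €27.46 = 1299.8 < 1800, so use break Q=1800: TC = 44,900×€27.46 + (44,900/1800.0)×93 + (1800.0/2)×0.18×€27.46 = €1,239,722.35.
EOQ at €27.30 = 1303.7 < 11000, so use break Q=11000: TC = 44,900×€27.30 + (44,900/11000.0)×93 + (11000.0/2)×0.18×€27.30 = €1,253,176.61.
Lowest total cost among the candidates is at Q = 1800.0.

TC* ≈ €1,239,722.35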